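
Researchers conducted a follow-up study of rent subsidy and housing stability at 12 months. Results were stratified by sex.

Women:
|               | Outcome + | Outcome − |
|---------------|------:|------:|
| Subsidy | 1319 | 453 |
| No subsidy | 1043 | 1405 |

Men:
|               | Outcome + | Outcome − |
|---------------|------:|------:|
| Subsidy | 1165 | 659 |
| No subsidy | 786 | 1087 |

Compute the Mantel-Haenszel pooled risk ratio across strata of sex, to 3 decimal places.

1.641

RR_MH = Σ(aᵢ·n₀ᵢ/nᵢ) / Σ(cᵢ·n₁ᵢ/nᵢ), with n₁ᵢ = aᵢ+bᵢ (exposed), n₀ᵢ = cᵢ+dᵢ (unexposed), nᵢ = n₁ᵢ+n₀ᵢ.
Stratum 1 (Women): n₁ = 1772, n₀ = 2448, n = 4220; a·n₀/n = 1319·2448/4220 = 765.1450; c·n₁/n = 1043·1772/4220 = 437.9611
Stratum 2 (Men): n₁ = 1824, n₀ = 1873, n = 3697; a·n₀/n = 1165·1873/3697 = 590.2204; c·n₁/n = 786·1824/3697 = 387.7912
RR_MH = (765.1450 + 590.2204) / (437.9611 + 387.7912) = 1355.3655 / 825.7523 = 1.64137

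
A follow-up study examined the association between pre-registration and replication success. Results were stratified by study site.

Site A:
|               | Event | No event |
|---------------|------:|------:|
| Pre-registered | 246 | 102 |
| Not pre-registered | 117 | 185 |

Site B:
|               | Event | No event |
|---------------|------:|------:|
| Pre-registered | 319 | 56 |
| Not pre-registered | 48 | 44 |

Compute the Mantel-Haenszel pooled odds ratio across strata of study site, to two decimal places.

4.15

OR_MH = Σ(aᵢdᵢ/nᵢ) / Σ(bᵢcᵢ/nᵢ), where nᵢ is the stratum total.
Stratum 1 (Site A): n = 650; a·d/n = 246·185/650 = 70.0154; b·c/n = 102·117/650 = 18.3600
Stratum 2 (Site B): n = 467; a·d/n = 319·44/467 = 30.0557; b·c/n = 56·48/467 = 5.7559
OR_MH = (70.0154 + 30.0557) / (18.3600 + 5.7559) = 100.0711 / 24.1159 = 4.14959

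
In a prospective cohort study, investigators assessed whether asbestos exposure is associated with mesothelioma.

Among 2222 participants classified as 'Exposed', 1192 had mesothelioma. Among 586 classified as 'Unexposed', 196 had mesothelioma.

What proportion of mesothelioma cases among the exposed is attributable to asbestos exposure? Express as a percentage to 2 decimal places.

From the description: a = 1192, b = 1030, c = 196, d = 390.
Risk in exposed = 1192/2222 = 0.53645; risk in unexposed = 196/586 = 0.33447.
RR = 0.53645/0.33447 = 1.60389
AR% = (RR − 1)/RR × 100 = (1.60389 − 1)/1.60389 × 100 = 37.6515%

37.65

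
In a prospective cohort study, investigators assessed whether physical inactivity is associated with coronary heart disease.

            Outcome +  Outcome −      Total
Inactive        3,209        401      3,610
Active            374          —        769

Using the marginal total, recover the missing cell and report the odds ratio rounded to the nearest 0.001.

8.452

The missing cell is in the unexposed row: 769 − 374 = 395.
So a = 3209, b = 401, c = 374, d = 395.
OR = (a·d)/(b·c) = (3209 × 395) / (401 × 374) = 1267555 / 149974 = 8.45183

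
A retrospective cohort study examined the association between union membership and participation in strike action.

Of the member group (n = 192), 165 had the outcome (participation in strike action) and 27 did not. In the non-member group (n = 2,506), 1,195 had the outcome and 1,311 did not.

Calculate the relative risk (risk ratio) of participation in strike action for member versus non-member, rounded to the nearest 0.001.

From the description: a = 165, b = 27, c = 1195, d = 1311.
Risk in exposed = 165/192 = 0.85938; risk in unexposed = 1195/2506 = 0.47686.
RR = 0.85938 / 0.47686 = 1.80217
The risk among the exposed is 1.80 times that among the unexposed.

1.802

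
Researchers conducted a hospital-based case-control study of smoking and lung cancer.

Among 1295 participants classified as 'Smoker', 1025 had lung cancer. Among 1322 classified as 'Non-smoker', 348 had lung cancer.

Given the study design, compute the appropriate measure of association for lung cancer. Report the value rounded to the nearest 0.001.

10.625

From the description: a = 1025, b = 270, c = 348, d = 974.
This is a hospital-based case-control study: participants were sampled on outcome status, so risks in the source population cannot be estimated directly — relative risk is not valid here. The odds ratio is the appropriate measure.
OR = (a·d)/(b·c) = (1025 × 974) / (270 × 348) = 998350 / 93960 = 10.62527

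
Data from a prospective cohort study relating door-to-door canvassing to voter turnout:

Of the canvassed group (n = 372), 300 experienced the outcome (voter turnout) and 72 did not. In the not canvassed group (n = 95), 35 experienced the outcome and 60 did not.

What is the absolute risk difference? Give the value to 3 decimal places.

From the description: a = 300, b = 72, c = 35, d = 60.
Risk in exposed = 300/372 = 0.806452; risk in unexposed = 35/95 = 0.368421.
Risk difference = 0.806452 − 0.368421 = 0.438031

0.438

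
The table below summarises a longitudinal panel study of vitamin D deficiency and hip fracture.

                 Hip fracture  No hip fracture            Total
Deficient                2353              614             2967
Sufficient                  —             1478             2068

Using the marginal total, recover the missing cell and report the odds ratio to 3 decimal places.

9.600

The missing cell is in the unexposed row: 2068 − 1478 = 590.
So a = 2353, b = 614, c = 590, d = 1478.
OR = (a·d)/(b·c) = (2353 × 1478) / (614 × 590) = 3477734 / 362260 = 9.60010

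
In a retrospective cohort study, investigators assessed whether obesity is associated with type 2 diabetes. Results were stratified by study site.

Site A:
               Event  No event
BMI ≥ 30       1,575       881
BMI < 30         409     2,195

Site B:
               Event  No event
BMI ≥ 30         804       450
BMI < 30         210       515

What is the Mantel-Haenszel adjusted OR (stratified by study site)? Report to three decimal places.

OR_MH = Σ(aᵢdᵢ/nᵢ) / Σ(bᵢcᵢ/nᵢ), where nᵢ is the stratum total.
Stratum 1 (Site A): n = 5060; a·d/n = 1575·2195/5060 = 683.2263; b·c/n = 881·409/5060 = 71.2113
Stratum 2 (Site B): n = 1979; a·d/n = 804·515/1979 = 209.2269; b·c/n = 450·210/1979 = 47.7514
OR_MH = (683.2263 + 209.2269) / (71.2113 + 47.7514) = 892.4532 / 118.9627 = 7.50196

7.502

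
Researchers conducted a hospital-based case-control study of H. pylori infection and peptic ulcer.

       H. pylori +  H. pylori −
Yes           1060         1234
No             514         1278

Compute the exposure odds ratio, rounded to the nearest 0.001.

2.136

Reading the table with exposure as columns: a = 1060 (H. pylori +, case), b = 514 (H. pylori +, non-case), c = 1234 (H. pylori −, case), d = 1278.
OR = (a·d)/(b·c) = (1060 × 1278) / (514 × 1234) = 1354680 / 634276 = 2.13579
The odds of peptic ulcer are about 2.14 times as high in the h. pylori + group.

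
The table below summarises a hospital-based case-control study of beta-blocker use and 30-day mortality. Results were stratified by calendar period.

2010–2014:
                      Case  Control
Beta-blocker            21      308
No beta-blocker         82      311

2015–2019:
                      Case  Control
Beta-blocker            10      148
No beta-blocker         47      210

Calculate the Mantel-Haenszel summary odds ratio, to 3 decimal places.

0.273

OR_MH = Σ(aᵢdᵢ/nᵢ) / Σ(bᵢcᵢ/nᵢ), where nᵢ is the stratum total.
Stratum 1 (2010–2014): n = 722; a·d/n = 21·311/722 = 9.0457; b·c/n = 308·82/722 = 34.9806
Stratum 2 (2015–2019): n = 415; a·d/n = 10·210/415 = 5.0602; b·c/n = 148·47/415 = 16.7614
OR_MH = (9.0457 + 5.0602) / (34.9806 + 16.7614) = 14.1059 / 51.7421 = 0.27262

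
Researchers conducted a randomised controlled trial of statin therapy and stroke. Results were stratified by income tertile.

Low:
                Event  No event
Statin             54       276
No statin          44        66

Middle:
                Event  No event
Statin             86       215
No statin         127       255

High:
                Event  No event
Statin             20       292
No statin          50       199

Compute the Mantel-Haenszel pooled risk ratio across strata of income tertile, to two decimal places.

RR_MH = Σ(aᵢ·n₀ᵢ/nᵢ) / Σ(cᵢ·n₁ᵢ/nᵢ), with n₁ᵢ = aᵢ+bᵢ (exposed), n₀ᵢ = cᵢ+dᵢ (unexposed), nᵢ = n₁ᵢ+n₀ᵢ.
Stratum 1 (Low): n₁ = 330, n₀ = 110, n = 440; a·n₀/n = 54·110/440 = 13.5000; c·n₁/n = 44·330/440 = 33.0000
Stratum 2 (Middle): n₁ = 301, n₀ = 382, n = 683; a·n₀/n = 86·382/683 = 48.0996; c·n₁/n = 127·301/683 = 55.9693
Stratum 3 (High): n₁ = 312, n₀ = 249, n = 561; a·n₀/n = 20·249/561 = 8.8770; c·n₁/n = 50·312/561 = 27.8075
RR_MH = (13.5000 + 48.0996 + 8.8770) / (33.0000 + 55.9693 + 27.8075) = 70.4766 / 116.7767 = 0.60352

0.60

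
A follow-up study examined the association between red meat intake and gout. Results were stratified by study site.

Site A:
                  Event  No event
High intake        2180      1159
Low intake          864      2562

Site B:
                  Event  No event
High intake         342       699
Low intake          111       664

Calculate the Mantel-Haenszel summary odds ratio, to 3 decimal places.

4.984

OR_MH = Σ(aᵢdᵢ/nᵢ) / Σ(bᵢcᵢ/nᵢ), where nᵢ is the stratum total.
Stratum 1 (Site A): n = 6765; a·d/n = 2180·2562/6765 = 825.5965; b·c/n = 1159·864/6765 = 148.0231
Stratum 2 (Site B): n = 1816; a·d/n = 342·664/1816 = 125.0485; b·c/n = 699·111/1816 = 42.7252
OR_MH = (825.5965 + 125.0485) / (148.0231 + 42.7252) = 950.6449 / 190.7483 = 4.98377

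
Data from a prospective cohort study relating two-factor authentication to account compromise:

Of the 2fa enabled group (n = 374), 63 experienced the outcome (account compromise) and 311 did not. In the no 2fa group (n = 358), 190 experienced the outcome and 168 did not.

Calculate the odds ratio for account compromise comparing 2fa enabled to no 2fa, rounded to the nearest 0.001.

From the description: a = 63, b = 311, c = 190, d = 168.
OR = (a·d)/(b·c) = (63 × 168) / (311 × 190) = 10584 / 59090 = 0.17912
Exposure is associated with lower odds of account compromise (OR = 0.18 < 1).

0.179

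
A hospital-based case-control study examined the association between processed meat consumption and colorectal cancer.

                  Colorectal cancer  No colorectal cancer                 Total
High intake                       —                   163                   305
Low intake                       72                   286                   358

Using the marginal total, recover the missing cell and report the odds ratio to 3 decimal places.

3.460

The missing cell is in the exposed row: 305 − 163 = 142.
So a = 142, b = 163, c = 72, d = 286.
OR = (a·d)/(b·c) = (142 × 286) / (163 × 72) = 40612 / 11736 = 3.46046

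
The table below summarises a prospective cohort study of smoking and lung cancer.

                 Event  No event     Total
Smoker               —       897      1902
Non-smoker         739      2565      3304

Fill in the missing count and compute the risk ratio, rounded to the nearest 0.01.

The missing cell is in the exposed row: 1902 − 897 = 1005.
So a = 1005, b = 897, c = 739, d = 2565.
RR = [a/(a+b)] / [c/(c+d)] = (1005/1902) / (739/3304) = 0.52839/0.22367 = 2.36239

2.36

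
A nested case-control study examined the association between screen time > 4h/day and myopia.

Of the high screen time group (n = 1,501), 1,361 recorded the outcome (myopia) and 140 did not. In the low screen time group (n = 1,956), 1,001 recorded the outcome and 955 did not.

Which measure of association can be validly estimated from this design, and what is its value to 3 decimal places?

From the description: a = 1361, b = 140, c = 1001, d = 955.
This is a nested case-control study: participants were sampled on outcome status, so risks in the source population cannot be estimated directly — relative risk is not valid here. The odds ratio is the appropriate measure.
OR = (a·d)/(b·c) = (1361 × 955) / (140 × 1001) = 1299755 / 140140 = 9.27469

9.275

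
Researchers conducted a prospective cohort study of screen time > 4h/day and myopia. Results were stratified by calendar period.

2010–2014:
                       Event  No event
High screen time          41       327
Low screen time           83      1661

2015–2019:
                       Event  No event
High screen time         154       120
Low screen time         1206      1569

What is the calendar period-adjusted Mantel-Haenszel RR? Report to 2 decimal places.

RR_MH = Σ(aᵢ·n₀ᵢ/nᵢ) / Σ(cᵢ·n₁ᵢ/nᵢ), with n₁ᵢ = aᵢ+bᵢ (exposed), n₀ᵢ = cᵢ+dᵢ (unexposed), nᵢ = n₁ᵢ+n₀ᵢ.
Stratum 1 (2010–2014): n₁ = 368, n₀ = 1744, n = 2112; a·n₀/n = 41·1744/2112 = 33.8561; c·n₁/n = 83·368/2112 = 14.4621
Stratum 2 (2015–2019): n₁ = 274, n₀ = 2775, n = 3049; a·n₀/n = 154·2775/3049 = 140.1607; c·n₁/n = 1206·274/3049 = 108.3778
RR_MH = (33.8561 + 140.1607) / (14.4621 + 108.3778) = 174.0168 / 122.8400 = 1.41661

1.42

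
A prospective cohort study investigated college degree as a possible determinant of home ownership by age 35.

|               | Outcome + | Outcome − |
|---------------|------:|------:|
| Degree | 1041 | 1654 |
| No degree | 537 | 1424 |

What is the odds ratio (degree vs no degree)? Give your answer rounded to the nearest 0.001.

1.669

Cells: a = 1041, b = 1654, c = 537, d = 1424.
OR = (a·d)/(b·c) = (1041 × 1424) / (1654 × 537) = 1482384 / 888198 = 1.66898
The odds of home ownership by age 35 are about 1.67 times as high in the degree group.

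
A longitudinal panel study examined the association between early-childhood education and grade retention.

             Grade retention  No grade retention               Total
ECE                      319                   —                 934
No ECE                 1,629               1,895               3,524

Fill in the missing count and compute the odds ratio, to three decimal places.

The missing cell is in the exposed row: 934 − 319 = 615.
So a = 319, b = 615, c = 1629, d = 1895.
OR = (a·d)/(b·c) = (319 × 1895) / (615 × 1629) = 604505 / 1001835 = 0.60340

0.603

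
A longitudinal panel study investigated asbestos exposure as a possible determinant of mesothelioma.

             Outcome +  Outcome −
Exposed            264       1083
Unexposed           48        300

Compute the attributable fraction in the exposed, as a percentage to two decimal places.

29.62

Cells: a = 264, b = 1083, c = 48, d = 300.
Risk in exposed = 264/1347 = 0.19599; risk in unexposed = 48/348 = 0.13793.
RR = 0.19599/0.13793 = 1.42094
AR% = (RR − 1)/RR × 100 = (1.42094 − 1)/1.42094 × 100 = 29.6238%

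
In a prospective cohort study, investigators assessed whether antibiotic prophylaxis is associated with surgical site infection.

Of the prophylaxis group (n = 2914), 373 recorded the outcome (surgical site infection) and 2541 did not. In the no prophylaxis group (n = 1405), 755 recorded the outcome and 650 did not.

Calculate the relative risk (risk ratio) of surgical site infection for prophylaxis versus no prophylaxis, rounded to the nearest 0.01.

0.24

From the description: a = 373, b = 2541, c = 755, d = 650.
Risk in exposed = 373/2914 = 0.12800; risk in unexposed = 755/1405 = 0.53737.
RR = 0.12800 / 0.53737 = 0.23820
The risk is 76% lower among the exposed than among the unexposed.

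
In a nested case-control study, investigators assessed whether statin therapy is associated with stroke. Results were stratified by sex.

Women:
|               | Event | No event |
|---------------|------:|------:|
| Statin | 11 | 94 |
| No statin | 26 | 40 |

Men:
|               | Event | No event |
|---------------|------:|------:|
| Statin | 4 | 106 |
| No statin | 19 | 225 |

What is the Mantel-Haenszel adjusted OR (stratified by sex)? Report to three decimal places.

OR_MH = Σ(aᵢdᵢ/nᵢ) / Σ(bᵢcᵢ/nᵢ), where nᵢ is the stratum total.
Stratum 1 (Women): n = 171; a·d/n = 11·40/171 = 2.5731; b·c/n = 94·26/171 = 14.2924
Stratum 2 (Men): n = 354; a·d/n = 4·225/354 = 2.5424; b·c/n = 106·19/354 = 5.6893
OR_MH = (2.5731 + 2.5424) / (14.2924 + 5.6893) = 5.1155 / 19.9817 = 0.25601

0.256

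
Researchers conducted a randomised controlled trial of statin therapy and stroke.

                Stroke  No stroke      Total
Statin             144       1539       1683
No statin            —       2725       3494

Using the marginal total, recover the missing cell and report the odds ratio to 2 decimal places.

0.33

The missing cell is in the unexposed row: 3494 − 2725 = 769.
So a = 144, b = 1539, c = 769, d = 2725.
OR = (a·d)/(b·c) = (144 × 2725) / (1539 × 769) = 392400 / 1183491 = 0.33156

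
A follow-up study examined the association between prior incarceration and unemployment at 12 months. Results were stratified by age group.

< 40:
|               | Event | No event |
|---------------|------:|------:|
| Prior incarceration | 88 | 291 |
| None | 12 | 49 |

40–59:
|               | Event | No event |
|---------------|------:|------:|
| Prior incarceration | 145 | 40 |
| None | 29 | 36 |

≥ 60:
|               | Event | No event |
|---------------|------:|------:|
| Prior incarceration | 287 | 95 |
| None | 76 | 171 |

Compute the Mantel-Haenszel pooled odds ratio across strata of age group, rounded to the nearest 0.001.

4.519

OR_MH = Σ(aᵢdᵢ/nᵢ) / Σ(bᵢcᵢ/nᵢ), where nᵢ is the stratum total.
Stratum 1 (< 40): n = 440; a·d/n = 88·49/440 = 9.8000; b·c/n = 291·12/440 = 7.9364
Stratum 2 (40–59): n = 250; a·d/n = 145·36/250 = 20.8800; b·c/n = 40·29/250 = 4.6400
Stratum 3 (≥ 60): n = 629; a·d/n = 287·171/629 = 78.0238; b·c/n = 95·76/629 = 11.4785
OR_MH = (9.8000 + 20.8800 + 78.0238) / (7.9364 + 4.6400 + 11.4785) = 108.7038 / 24.0549 = 4.51899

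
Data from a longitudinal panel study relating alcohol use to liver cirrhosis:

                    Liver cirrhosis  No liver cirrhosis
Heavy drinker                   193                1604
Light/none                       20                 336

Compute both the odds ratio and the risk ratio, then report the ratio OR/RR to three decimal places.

Cells: a = 193, b = 1604, c = 20, d = 336.
OR = (193·336)/(1604·20) = 64848/32080 = 2.02145
Risk in exposed = 193/1797 = 0.10740; risk in unexposed = 20/356 = 0.05618; RR = 1.91174
OR/RR = 2.02145 / 1.91174 = 1.05738
The outcome is not rare, so the OR lies further from 1 than the RR.

1.057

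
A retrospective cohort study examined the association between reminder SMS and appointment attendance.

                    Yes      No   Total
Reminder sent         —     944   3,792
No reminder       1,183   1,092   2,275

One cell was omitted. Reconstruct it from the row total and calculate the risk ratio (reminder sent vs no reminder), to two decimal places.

The missing cell is in the exposed row: 3792 − 944 = 2848.
So a = 2848, b = 944, c = 1183, d = 1092.
RR = [a/(a+b)] / [c/(c+d)] = (2848/3792) / (1183/2275) = 0.75105/0.52000 = 1.44434

1.44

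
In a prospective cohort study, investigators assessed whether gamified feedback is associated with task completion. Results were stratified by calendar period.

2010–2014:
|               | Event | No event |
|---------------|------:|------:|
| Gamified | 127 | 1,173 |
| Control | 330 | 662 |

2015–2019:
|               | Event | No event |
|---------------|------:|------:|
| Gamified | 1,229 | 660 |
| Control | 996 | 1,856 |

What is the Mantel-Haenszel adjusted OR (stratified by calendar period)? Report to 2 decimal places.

1.68

OR_MH = Σ(aᵢdᵢ/nᵢ) / Σ(bᵢcᵢ/nᵢ), where nᵢ is the stratum total.
Stratum 1 (2010–2014): n = 2292; a·d/n = 127·662/2292 = 36.6815; b·c/n = 1173·330/2292 = 168.8874
Stratum 2 (2015–2019): n = 4741; a·d/n = 1229·1856/4741 = 481.1272; b·c/n = 660·996/4741 = 138.6543
OR_MH = (36.6815 + 481.1272) / (168.8874 + 138.6543) = 517.8087 / 307.5417 = 1.68370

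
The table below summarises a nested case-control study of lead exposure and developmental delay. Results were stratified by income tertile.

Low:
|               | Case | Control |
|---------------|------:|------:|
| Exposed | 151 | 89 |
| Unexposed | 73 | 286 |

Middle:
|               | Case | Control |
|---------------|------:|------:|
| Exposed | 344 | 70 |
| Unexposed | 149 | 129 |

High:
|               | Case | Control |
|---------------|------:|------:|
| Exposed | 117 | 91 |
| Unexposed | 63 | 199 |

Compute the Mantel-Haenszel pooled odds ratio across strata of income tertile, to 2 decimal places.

4.87

OR_MH = Σ(aᵢdᵢ/nᵢ) / Σ(bᵢcᵢ/nᵢ), where nᵢ is the stratum total.
Stratum 1 (Low): n = 599; a·d/n = 151·286/599 = 72.0968; b·c/n = 89·73/599 = 10.8464
Stratum 2 (Middle): n = 692; a·d/n = 344·129/692 = 64.1272; b·c/n = 70·149/692 = 15.0723
Stratum 3 (High): n = 470; a·d/n = 117·199/470 = 49.5383; b·c/n = 91·63/470 = 12.1979
OR_MH = (72.0968 + 64.1272 + 49.5383) / (10.8464 + 15.0723 + 12.1979) = 185.7623 / 38.1165 = 4.87354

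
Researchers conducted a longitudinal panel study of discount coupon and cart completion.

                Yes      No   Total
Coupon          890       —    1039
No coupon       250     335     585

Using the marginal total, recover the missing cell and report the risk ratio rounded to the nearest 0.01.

2.00

The missing cell is in the exposed row: 1039 − 890 = 149.
So a = 890, b = 149, c = 250, d = 335.
RR = [a/(a+b)] / [c/(c+d)] = (890/1039) / (250/585) = 0.85659/0.42735 = 2.00443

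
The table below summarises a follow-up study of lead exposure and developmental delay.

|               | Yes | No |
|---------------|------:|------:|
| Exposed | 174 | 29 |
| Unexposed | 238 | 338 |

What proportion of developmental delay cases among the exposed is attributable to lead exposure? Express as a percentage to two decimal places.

Cells: a = 174, b = 29, c = 238, d = 338.
Risk in exposed = 174/203 = 0.85714; risk in unexposed = 238/576 = 0.41319.
RR = 0.85714/0.41319 = 2.07443
AR% = (RR − 1)/RR × 100 = (2.07443 − 1)/2.07443 × 100 = 51.7940%

51.79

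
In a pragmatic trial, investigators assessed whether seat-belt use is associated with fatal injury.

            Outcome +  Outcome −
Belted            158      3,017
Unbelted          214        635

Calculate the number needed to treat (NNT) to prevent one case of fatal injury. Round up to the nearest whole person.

5

Risk in treated group = 158/3175 = 0.04976; risk in control = 214/849 = 0.25206.
Absolute risk reduction = 0.25206 − 0.04976 = 0.20230
NNT = 1 / ARR = 1 / 0.20230 = 4.943 → round up → 5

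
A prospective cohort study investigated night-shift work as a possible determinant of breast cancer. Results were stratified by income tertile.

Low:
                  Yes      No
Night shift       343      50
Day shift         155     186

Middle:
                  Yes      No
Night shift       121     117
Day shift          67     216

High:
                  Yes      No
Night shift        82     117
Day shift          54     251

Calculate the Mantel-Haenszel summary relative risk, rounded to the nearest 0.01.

RR_MH = Σ(aᵢ·n₀ᵢ/nᵢ) / Σ(cᵢ·n₁ᵢ/nᵢ), with n₁ᵢ = aᵢ+bᵢ (exposed), n₀ᵢ = cᵢ+dᵢ (unexposed), nᵢ = n₁ᵢ+n₀ᵢ.
Stratum 1 (Low): n₁ = 393, n₀ = 341, n = 734; a·n₀/n = 343·341/734 = 159.3501; c·n₁/n = 155·393/734 = 82.9905
Stratum 2 (Middle): n₁ = 238, n₀ = 283, n = 521; a·n₀/n = 121·283/521 = 65.7255; c·n₁/n = 67·238/521 = 30.6065
Stratum 3 (High): n₁ = 199, n₀ = 305, n = 504; a·n₀/n = 82·305/504 = 49.6230; c·n₁/n = 54·199/504 = 21.3214
RR_MH = (159.3501 + 65.7255 + 49.6230) / (82.9905 + 30.6065 + 21.3214) = 274.6987 / 134.9184 = 2.03604

2.04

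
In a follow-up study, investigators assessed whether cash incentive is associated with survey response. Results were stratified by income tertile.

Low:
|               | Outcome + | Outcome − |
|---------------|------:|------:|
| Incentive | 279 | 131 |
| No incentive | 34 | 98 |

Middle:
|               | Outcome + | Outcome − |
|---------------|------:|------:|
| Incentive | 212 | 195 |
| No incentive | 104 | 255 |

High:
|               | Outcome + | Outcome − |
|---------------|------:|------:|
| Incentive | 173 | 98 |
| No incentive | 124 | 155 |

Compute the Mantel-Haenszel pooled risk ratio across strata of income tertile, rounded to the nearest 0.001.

RR_MH = Σ(aᵢ·n₀ᵢ/nᵢ) / Σ(cᵢ·n₁ᵢ/nᵢ), with n₁ᵢ = aᵢ+bᵢ (exposed), n₀ᵢ = cᵢ+dᵢ (unexposed), nᵢ = n₁ᵢ+n₀ᵢ.
Stratum 1 (Low): n₁ = 410, n₀ = 132, n = 542; a·n₀/n = 279·132/542 = 67.9483; c·n₁/n = 34·410/542 = 25.7196
Stratum 2 (Middle): n₁ = 407, n₀ = 359, n = 766; a·n₀/n = 212·359/766 = 99.3577; c·n₁/n = 104·407/766 = 55.2585
Stratum 3 (High): n₁ = 271, n₀ = 279, n = 550; a·n₀/n = 173·279/550 = 87.7582; c·n₁/n = 124·271/550 = 61.0982
RR_MH = (67.9483 + 99.3577 + 87.7582) / (25.7196 + 55.2585 + 61.0982) = 255.0642 / 142.0762 = 1.79526

1.795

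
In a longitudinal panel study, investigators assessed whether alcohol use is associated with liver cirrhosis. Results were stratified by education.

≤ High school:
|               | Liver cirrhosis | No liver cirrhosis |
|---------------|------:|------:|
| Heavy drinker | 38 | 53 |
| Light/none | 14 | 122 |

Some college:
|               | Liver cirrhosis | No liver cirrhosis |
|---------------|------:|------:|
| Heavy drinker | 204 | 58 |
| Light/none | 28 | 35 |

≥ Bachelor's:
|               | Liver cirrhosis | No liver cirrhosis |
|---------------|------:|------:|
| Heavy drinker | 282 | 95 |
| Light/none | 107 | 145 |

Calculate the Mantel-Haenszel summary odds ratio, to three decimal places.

4.397

OR_MH = Σ(aᵢdᵢ/nᵢ) / Σ(bᵢcᵢ/nᵢ), where nᵢ is the stratum total.
Stratum 1 (≤ High school): n = 227; a·d/n = 38·122/227 = 20.4229; b·c/n = 53·14/227 = 3.2687
Stratum 2 (Some college): n = 325; a·d/n = 204·35/325 = 21.9692; b·c/n = 58·28/325 = 4.9969
Stratum 3 (≥ Bachelor's): n = 629; a·d/n = 282·145/629 = 65.0079; b·c/n = 95·107/629 = 16.1606
OR_MH = (20.4229 + 21.9692 + 65.0079) / (3.2687 + 4.9969 + 16.1606) = 107.4001 / 24.4262 = 4.39692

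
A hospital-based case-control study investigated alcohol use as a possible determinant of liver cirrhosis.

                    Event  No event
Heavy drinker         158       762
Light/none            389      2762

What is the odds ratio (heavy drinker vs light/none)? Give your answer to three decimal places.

1.472

Cells: a = 158, b = 762, c = 389, d = 2762.
OR = (a·d)/(b·c) = (158 × 2762) / (762 × 389) = 436396 / 296418 = 1.47223
The odds of liver cirrhosis are about 1.47 times as high in the heavy drinker group.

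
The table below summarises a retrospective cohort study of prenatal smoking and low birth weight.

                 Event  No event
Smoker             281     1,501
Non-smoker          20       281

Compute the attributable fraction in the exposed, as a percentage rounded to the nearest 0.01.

57.86

Cells: a = 281, b = 1501, c = 20, d = 281.
Risk in exposed = 281/1782 = 0.15769; risk in unexposed = 20/301 = 0.06645.
RR = 0.15769/0.06645 = 2.37320
AR% = (RR − 1)/RR × 100 = (2.37320 − 1)/2.37320 × 100 = 57.8629%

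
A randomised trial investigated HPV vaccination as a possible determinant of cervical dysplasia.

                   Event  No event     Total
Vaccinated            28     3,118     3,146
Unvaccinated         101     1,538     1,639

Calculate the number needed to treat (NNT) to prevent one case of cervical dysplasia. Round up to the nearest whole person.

19

Risk in treated group = 28/3146 = 0.00890; risk in control = 101/1639 = 0.06162.
Absolute risk reduction = 0.06162 − 0.00890 = 0.05272
NNT = 1 / ARR = 1 / 0.05272 = 18.967 → round up → 19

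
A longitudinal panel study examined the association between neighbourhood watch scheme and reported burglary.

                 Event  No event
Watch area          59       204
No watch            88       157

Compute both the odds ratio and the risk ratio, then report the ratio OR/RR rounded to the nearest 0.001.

0.826

Cells: a = 59, b = 204, c = 88, d = 157.
OR = (59·157)/(204·88) = 9263/17952 = 0.51599
Risk in exposed = 59/263 = 0.22433; risk in unexposed = 88/245 = 0.35918; RR = 0.62457
OR/RR = 0.51599 / 0.62457 = 0.82615
The outcome is not rare, so the OR lies further from 1 than the RR.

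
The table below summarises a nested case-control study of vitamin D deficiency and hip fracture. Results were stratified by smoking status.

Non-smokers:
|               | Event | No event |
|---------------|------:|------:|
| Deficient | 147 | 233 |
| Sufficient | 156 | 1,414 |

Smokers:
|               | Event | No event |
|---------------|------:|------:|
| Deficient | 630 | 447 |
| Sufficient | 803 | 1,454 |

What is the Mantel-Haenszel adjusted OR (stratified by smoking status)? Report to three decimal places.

3.019

OR_MH = Σ(aᵢdᵢ/nᵢ) / Σ(bᵢcᵢ/nᵢ), where nᵢ is the stratum total.
Stratum 1 (Non-smokers): n = 1950; a·d/n = 147·1414/1950 = 106.5938; b·c/n = 233·156/1950 = 18.6400
Stratum 2 (Smokers): n = 3334; a·d/n = 630·1454/3334 = 274.7510; b·c/n = 447·803/3334 = 107.6608
OR_MH = (106.5938 + 274.7510) / (18.6400 + 107.6608) = 381.3449 / 126.3008 = 3.01934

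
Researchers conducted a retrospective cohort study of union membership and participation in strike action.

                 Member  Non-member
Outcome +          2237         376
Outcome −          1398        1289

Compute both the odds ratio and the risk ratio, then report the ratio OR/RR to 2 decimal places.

2.01

Reading the table with exposure as columns: a = 2237 (Member, case), b = 1398 (Member, non-case), c = 376 (Non-member, case), d = 1289.
OR = (2237·1289)/(1398·376) = 2883493/525648 = 5.48560
Risk in exposed = 2237/3635 = 0.61541; risk in unexposed = 376/1665 = 0.22583; RR = 2.72513
OR/RR = 5.48560 / 2.72513 = 2.01296
The outcome is not rare, so the OR lies further from 1 than the RR.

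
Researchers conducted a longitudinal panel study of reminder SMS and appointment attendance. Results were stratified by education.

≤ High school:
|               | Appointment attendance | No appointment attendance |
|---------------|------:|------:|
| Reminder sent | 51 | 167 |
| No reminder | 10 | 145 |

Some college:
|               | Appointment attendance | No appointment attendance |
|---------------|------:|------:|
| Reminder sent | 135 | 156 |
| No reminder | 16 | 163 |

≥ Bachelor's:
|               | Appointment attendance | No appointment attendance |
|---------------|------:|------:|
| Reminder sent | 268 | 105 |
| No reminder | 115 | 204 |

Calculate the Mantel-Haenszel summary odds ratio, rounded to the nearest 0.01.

OR_MH = Σ(aᵢdᵢ/nᵢ) / Σ(bᵢcᵢ/nᵢ), where nᵢ is the stratum total.
Stratum 1 (≤ High school): n = 373; a·d/n = 51·145/373 = 19.8257; b·c/n = 167·10/373 = 4.4772
Stratum 2 (Some college): n = 470; a·d/n = 135·163/470 = 46.8191; b·c/n = 156·16/470 = 5.3106
Stratum 3 (≥ Bachelor's): n = 692; a·d/n = 268·204/692 = 79.0058; b·c/n = 105·115/692 = 17.4494
OR_MH = (19.8257 + 46.8191 + 79.0058) / (4.4772 + 5.3106 + 17.4494) = 145.6507 / 27.2373 = 5.34748

5.35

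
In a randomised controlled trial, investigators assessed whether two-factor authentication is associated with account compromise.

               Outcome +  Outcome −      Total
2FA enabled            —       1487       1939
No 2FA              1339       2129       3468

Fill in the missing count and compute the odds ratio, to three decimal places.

0.483

The missing cell is in the exposed row: 1939 − 1487 = 452.
So a = 452, b = 1487, c = 1339, d = 2129.
OR = (a·d)/(b·c) = (452 × 2129) / (1487 × 1339) = 962308 / 1991093 = 0.48331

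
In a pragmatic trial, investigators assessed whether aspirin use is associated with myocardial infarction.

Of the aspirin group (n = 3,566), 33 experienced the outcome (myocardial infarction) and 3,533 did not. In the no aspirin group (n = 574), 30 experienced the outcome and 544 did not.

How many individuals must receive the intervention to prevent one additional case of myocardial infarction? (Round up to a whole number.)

24

Risk in treated group = 33/3566 = 0.00925; risk in control = 30/574 = 0.05226.
Absolute risk reduction = 0.05226 − 0.00925 = 0.04301
NNT = 1 / ARR = 1 / 0.04301 = 23.250 → round up → 24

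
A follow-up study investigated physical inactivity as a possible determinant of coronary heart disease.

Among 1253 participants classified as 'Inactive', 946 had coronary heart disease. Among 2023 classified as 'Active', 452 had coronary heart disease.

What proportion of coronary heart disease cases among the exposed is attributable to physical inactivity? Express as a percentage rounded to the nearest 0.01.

From the description: a = 946, b = 307, c = 452, d = 1571.
Risk in exposed = 946/1253 = 0.75499; risk in unexposed = 452/2023 = 0.22343.
RR = 0.75499/0.22343 = 3.37907
AR% = (RR − 1)/RR × 100 = (3.37907 − 1)/3.37907 × 100 = 70.4061%

70.41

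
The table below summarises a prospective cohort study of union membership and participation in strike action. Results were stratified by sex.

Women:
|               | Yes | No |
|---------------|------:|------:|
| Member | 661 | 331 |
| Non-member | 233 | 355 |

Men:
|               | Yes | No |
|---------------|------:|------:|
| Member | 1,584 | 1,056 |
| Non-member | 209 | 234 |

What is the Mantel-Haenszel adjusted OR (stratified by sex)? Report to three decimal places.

2.232

OR_MH = Σ(aᵢdᵢ/nᵢ) / Σ(bᵢcᵢ/nᵢ), where nᵢ is the stratum total.
Stratum 1 (Women): n = 1580; a·d/n = 661·355/1580 = 148.5158; b·c/n = 331·233/1580 = 48.8120
Stratum 2 (Men): n = 3083; a·d/n = 1584·234/3083 = 120.2258; b·c/n = 1056·209/3083 = 71.5874
OR_MH = (148.5158 + 120.2258) / (48.8120 + 71.5874) = 268.7416 / 120.3994 = 2.23208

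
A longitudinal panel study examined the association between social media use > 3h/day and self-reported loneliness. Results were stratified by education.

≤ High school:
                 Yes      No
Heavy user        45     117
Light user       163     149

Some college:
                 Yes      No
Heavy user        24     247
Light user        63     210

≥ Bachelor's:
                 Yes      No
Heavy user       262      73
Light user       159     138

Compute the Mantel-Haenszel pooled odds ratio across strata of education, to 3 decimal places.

0.924

OR_MH = Σ(aᵢdᵢ/nᵢ) / Σ(bᵢcᵢ/nᵢ), where nᵢ is the stratum total.
Stratum 1 (≤ High school): n = 474; a·d/n = 45·149/474 = 14.1456; b·c/n = 117·163/474 = 40.2342
Stratum 2 (Some college): n = 544; a·d/n = 24·210/544 = 9.2647; b·c/n = 247·63/544 = 28.6048
Stratum 3 (≥ Bachelor's): n = 632; a·d/n = 262·138/632 = 57.2089; b·c/n = 73·159/632 = 18.3655
OR_MH = (14.1456 + 9.2647 + 57.2089) / (40.2342 + 28.6048 + 18.3655) = 80.6191 / 87.2045 = 0.92448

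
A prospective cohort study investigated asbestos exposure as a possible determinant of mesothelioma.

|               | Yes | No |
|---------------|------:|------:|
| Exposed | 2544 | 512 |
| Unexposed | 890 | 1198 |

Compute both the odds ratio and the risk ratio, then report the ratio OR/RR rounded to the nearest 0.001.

3.425

Cells: a = 2544, b = 512, c = 890, d = 1198.
OR = (2544·1198)/(512·890) = 3047712/455680 = 6.68827
Risk in exposed = 2544/3056 = 0.83246; risk in unexposed = 890/2088 = 0.42625; RR = 1.95301
OR/RR = 6.68827 / 1.95301 = 3.42460
The outcome is not rare, so the OR lies further from 1 than the RR.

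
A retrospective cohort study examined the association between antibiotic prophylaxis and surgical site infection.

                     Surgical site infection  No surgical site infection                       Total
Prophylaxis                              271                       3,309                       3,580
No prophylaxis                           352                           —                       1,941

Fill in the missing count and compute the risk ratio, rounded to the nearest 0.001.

The missing cell is in the unexposed row: 1941 − 352 = 1589.
So a = 271, b = 3309, c = 352, d = 1589.
RR = [a/(a+b)] / [c/(c+d)] = (271/3580) / (352/1941) = 0.07570/0.18135 = 0.41742

0.417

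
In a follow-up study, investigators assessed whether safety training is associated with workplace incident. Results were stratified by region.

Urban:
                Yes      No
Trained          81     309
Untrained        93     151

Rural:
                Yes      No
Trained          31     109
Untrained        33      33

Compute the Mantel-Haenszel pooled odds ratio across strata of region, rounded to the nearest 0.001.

0.386

OR_MH = Σ(aᵢdᵢ/nᵢ) / Σ(bᵢcᵢ/nᵢ), where nᵢ is the stratum total.
Stratum 1 (Urban): n = 634; a·d/n = 81·151/634 = 19.2918; b·c/n = 309·93/634 = 45.3265
Stratum 2 (Rural): n = 206; a·d/n = 31·33/206 = 4.9660; b·c/n = 109·33/206 = 17.4612
OR_MH = (19.2918 + 4.9660) / (45.3265 + 17.4612) = 24.2578 / 62.7877 = 0.38635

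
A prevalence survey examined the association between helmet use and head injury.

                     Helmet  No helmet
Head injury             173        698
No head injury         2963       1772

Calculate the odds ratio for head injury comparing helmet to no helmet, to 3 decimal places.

Reading the table with exposure as columns: a = 173 (Helmet, case), b = 2963 (Helmet, non-case), c = 698 (No helmet, case), d = 1772.
OR = (a·d)/(b·c) = (173 × 1772) / (2963 × 698) = 306556 / 2068174 = 0.14823
Exposure is associated with lower odds of head injury (OR = 0.15 < 1).

0.148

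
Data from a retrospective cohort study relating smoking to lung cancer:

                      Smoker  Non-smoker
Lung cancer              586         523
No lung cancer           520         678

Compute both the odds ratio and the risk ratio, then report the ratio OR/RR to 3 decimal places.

1.201

Reading the table with exposure as columns: a = 586 (Smoker, case), b = 520 (Smoker, non-case), c = 523 (Non-smoker, case), d = 678.
OR = (586·678)/(520·523) = 397308/271960 = 1.46091
Risk in exposed = 586/1106 = 0.52984; risk in unexposed = 523/1201 = 0.43547; RR = 1.21670
OR/RR = 1.46091 / 1.21670 = 1.20071
The outcome is not rare, so the OR lies further from 1 than the RR.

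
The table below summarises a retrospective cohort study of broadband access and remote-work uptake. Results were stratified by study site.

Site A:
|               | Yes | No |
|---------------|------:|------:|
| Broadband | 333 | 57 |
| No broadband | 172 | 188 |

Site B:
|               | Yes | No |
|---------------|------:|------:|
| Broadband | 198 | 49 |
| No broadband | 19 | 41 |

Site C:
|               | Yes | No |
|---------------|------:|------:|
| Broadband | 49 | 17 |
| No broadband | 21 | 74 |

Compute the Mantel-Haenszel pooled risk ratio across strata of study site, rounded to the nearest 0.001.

RR_MH = Σ(aᵢ·n₀ᵢ/nᵢ) / Σ(cᵢ·n₁ᵢ/nᵢ), with n₁ᵢ = aᵢ+bᵢ (exposed), n₀ᵢ = cᵢ+dᵢ (unexposed), nᵢ = n₁ᵢ+n₀ᵢ.
Stratum 1 (Site A): n₁ = 390, n₀ = 360, n = 750; a·n₀/n = 333·360/750 = 159.8400; c·n₁/n = 172·390/750 = 89.4400
Stratum 2 (Site B): n₁ = 247, n₀ = 60, n = 307; a·n₀/n = 198·60/307 = 38.6971; c·n₁/n = 19·247/307 = 15.2866
Stratum 3 (Site C): n₁ = 66, n₀ = 95, n = 161; a·n₀/n = 49·95/161 = 28.9130; c·n₁/n = 21·66/161 = 8.6087
RR_MH = (159.8400 + 38.6971 + 28.9130) / (89.4400 + 15.2866 + 8.6087) = 227.4501 / 113.3353 = 2.00688

2.007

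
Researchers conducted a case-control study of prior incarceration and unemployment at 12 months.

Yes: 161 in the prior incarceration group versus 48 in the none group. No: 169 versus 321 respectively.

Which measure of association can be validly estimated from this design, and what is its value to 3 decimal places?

6.371

From the description: a = 161, b = 169, c = 48, d = 321.
This is a case-control study: participants were sampled on outcome status, so risks in the source population cannot be estimated directly — relative risk is not valid here. The odds ratio is the appropriate measure.
OR = (a·d)/(b·c) = (161 × 321) / (169 × 48) = 51681 / 8112 = 6.37093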